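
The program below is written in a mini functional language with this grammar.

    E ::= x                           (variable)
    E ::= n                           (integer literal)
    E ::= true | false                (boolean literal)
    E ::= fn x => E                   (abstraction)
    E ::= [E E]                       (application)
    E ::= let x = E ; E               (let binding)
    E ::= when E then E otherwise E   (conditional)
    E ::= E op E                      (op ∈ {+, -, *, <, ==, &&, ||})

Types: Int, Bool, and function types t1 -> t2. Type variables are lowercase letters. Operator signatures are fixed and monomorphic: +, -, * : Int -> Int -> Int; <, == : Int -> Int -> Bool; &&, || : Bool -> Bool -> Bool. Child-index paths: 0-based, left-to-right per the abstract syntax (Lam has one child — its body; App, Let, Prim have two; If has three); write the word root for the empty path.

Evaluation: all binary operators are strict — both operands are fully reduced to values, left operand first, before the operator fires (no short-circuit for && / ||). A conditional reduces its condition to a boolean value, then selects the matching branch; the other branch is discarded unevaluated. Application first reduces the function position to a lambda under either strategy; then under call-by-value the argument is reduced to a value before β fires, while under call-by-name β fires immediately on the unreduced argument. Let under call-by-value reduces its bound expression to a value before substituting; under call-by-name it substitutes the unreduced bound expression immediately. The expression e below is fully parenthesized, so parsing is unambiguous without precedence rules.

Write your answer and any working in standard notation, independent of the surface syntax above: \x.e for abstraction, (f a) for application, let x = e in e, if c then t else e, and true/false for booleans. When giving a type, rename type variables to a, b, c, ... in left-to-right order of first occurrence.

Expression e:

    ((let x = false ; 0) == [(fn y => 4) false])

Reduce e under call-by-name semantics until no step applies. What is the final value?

Working:
step 0: ((let x = false in 0) == ((\y.4) false))
step 1: [let@0] (0 == ((\y.4) false))
step 2: [beta@1] (0 == 4)
step 3: [delta@root] false

Answer: false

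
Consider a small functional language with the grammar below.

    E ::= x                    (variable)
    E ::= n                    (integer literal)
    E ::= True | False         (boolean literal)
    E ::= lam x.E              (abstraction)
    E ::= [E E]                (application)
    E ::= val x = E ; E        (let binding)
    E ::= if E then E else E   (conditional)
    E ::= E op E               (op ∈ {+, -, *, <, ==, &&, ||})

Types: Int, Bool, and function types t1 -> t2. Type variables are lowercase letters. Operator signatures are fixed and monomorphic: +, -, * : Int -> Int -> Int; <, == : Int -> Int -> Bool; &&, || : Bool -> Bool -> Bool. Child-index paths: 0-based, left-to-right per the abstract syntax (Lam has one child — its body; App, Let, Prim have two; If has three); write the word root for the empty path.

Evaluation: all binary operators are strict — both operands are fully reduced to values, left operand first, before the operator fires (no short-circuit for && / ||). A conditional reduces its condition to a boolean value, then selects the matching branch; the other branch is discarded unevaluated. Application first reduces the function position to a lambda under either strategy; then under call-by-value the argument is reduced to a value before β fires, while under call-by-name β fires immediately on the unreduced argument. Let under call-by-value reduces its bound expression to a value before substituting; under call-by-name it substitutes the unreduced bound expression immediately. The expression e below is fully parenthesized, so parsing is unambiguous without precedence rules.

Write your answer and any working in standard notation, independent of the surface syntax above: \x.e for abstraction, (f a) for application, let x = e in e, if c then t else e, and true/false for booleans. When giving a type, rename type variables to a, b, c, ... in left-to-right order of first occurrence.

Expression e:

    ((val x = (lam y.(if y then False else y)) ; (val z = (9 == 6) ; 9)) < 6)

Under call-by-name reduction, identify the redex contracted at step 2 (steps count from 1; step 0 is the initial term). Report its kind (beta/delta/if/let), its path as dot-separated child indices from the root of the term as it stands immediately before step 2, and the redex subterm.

Answer: let at 0 : (let z = (9 == 6) in 9)

Trace:
step 0: ((let x = (\y.(if y then false else y)) in (let z = (9 == 6) in 9)) < 6)
step 1: [let@0] ((let z = (9 == 6) in 9) < 6)
step 2: [let@0] (9 < 6)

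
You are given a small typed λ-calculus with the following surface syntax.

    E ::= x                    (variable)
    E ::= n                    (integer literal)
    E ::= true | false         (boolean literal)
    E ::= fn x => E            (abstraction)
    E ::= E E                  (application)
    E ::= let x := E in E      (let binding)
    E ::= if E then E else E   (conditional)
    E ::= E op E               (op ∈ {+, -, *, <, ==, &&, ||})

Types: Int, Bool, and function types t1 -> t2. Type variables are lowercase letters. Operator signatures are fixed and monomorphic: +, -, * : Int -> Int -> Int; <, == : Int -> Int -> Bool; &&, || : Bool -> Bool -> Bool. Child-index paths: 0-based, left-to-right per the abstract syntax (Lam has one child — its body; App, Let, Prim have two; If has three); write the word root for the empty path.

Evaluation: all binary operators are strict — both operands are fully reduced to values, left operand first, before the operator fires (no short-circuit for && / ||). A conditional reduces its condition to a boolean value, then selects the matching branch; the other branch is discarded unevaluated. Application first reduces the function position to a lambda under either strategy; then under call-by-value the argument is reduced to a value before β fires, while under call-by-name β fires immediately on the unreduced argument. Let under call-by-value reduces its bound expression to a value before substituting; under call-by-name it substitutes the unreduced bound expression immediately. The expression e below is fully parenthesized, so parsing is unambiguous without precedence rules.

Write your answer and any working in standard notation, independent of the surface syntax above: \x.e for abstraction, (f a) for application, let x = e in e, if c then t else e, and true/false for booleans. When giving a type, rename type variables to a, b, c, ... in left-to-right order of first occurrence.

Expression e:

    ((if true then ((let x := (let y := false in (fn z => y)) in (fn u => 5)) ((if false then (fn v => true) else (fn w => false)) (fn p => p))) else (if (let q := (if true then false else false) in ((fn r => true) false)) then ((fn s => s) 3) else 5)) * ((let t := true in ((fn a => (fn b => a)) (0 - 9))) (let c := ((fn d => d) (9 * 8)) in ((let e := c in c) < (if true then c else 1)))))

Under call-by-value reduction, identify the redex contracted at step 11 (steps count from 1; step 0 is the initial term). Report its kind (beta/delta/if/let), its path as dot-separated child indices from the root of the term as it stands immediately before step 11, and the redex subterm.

Trace:
step 0: ((if true then ((let x = (let y = false in (\z.y)) in (\u.5)) ((if false then (\v.true) else (\w.false)) (\p.p))) else (if (let q = (if true then false else false) in ((\r.true) false)) then ((\s.s) 3) else 5)) * ((let t = true in ((\a.(\b.a)) (0 - 9))) (let c = ((\d.d) (9 * 8)) in ((let e = c in c) < (if true then c else 1)))))
step 1: [if@0] (((let x = (let y = false in (\z.y)) in (\u.5)) ((if false then (\v.true) else (\w.false)) (\p.p))) * ((let t = true in ((\a.(\b.a)) (0 - 9))) (let c = ((\d.d) (9 * 8)) in ((let e = c in c) < (if true then c else 1)))))
step 2: [let@0.0.0] (((let x = (\z.false) in (\u.5)) ((if false then (\v.true) else (\w.false)) (\p.p))) * ((let t = true in ((\a.(\b.a)) (0 - 9))) (let c = ((\d.d) (9 * 8)) in ((let e = c in c) < (if true then c else 1)))))
step 3: [let@0.0] (((\u.5) ((if false then (\v.true) else (\w.false)) (\p.p))) * ((let t = true in ((\a.(\b.a)) (0 - 9))) (let c = ((\d.d) (9 * 8)) in ((let e = c in c) < (if true then c else 1)))))
step 4: [if@0.1.0] (((\u.5) ((\w.false) (\p.p))) * ((let t = true in ((\a.(\b.a)) (0 - 9))) (let c = ((\d.d) (9 * 8)) in ((let e = c in c) < (if true then c else 1)))))
step 5: [beta@0.1] (((\u.5) false) * ((let t = true in ((\a.(\b.a)) (0 - 9))) (let c = ((\d.d) (9 * 8)) in ((let e = c in c) < (if true then c else 1)))))
step 6: [beta@0] (5 * ((let t = true in ((\a.(\b.a)) (0 - 9))) (let c = ((\d.d) (9 * 8)) in ((let e = c in c) < (if true then c else 1)))))
step 7: [let@1.0] (5 * (((\a.(\b.a)) (0 - 9)) (let c = ((\d.d) (9 * 8)) in ((let e = c in c) < (if true then c else 1)))))
step 8: [delta@1.0.1] (5 * (((\a.(\b.a)) -9) (let c = ((\d.d) (9 * 8)) in ((let e = c in c) < (if true then c else 1)))))
step 9: [beta@1.0] (5 * ((\b.-9) (let c = ((\d.d) (9 * 8)) in ((let e = c in c) < (if true then c else 1)))))
step 10: [delta@1.1.0.1] (5 * ((\b.-9) (let c = ((\d.d) 72) in ((let e = c in c) < (if true then c else 1)))))
step 11: [beta@1.1.0] (5 * ((\b.-9) (let c = 72 in ((let e = c in c) < (if true then c else 1)))))

Answer: beta at 1.1.0 : ((\d.d) 72)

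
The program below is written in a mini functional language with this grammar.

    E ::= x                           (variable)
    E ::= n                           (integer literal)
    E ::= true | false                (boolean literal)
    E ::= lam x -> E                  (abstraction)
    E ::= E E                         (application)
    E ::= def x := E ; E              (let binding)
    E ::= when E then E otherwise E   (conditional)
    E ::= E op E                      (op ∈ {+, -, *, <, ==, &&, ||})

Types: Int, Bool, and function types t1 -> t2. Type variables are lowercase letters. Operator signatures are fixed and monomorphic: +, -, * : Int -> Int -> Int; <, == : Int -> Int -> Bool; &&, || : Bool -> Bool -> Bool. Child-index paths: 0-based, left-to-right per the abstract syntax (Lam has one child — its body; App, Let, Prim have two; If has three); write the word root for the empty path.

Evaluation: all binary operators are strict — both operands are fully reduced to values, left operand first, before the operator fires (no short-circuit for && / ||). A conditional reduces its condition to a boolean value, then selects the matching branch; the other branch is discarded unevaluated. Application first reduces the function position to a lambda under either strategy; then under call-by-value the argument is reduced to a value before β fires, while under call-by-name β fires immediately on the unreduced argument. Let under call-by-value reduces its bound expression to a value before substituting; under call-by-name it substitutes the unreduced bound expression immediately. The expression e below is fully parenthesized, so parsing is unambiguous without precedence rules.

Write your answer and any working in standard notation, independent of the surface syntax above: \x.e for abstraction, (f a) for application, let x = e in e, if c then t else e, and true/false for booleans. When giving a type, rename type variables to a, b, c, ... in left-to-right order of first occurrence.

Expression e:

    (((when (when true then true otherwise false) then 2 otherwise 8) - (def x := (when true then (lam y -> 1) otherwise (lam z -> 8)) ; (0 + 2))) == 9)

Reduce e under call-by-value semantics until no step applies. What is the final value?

Answer: false

Derivation:
step 0: (((if (if true then true else false) then 2 else 8) - (let x = (if true then (\y.1) else (\z.8)) in (0 + 2))) == 9)
step 1: [if@0.0.0] (((if true then 2 else 8) - (let x = (if true then (\y.1) else (\z.8)) in (0 + 2))) == 9)
step 2: [if@0.0] ((2 - (let x = (if true then (\y.1) else (\z.8)) in (0 + 2))) == 9)
step 3: [if@0.1.0] ((2 - (let x = (\y.1) in (0 + 2))) == 9)
step 4: [let@0.1] ((2 - (0 + 2)) == 9)
step 5: [delta@0.1] ((2 - 2) == 9)
step 6: [delta@0] (0 == 9)
step 7: [delta@root] false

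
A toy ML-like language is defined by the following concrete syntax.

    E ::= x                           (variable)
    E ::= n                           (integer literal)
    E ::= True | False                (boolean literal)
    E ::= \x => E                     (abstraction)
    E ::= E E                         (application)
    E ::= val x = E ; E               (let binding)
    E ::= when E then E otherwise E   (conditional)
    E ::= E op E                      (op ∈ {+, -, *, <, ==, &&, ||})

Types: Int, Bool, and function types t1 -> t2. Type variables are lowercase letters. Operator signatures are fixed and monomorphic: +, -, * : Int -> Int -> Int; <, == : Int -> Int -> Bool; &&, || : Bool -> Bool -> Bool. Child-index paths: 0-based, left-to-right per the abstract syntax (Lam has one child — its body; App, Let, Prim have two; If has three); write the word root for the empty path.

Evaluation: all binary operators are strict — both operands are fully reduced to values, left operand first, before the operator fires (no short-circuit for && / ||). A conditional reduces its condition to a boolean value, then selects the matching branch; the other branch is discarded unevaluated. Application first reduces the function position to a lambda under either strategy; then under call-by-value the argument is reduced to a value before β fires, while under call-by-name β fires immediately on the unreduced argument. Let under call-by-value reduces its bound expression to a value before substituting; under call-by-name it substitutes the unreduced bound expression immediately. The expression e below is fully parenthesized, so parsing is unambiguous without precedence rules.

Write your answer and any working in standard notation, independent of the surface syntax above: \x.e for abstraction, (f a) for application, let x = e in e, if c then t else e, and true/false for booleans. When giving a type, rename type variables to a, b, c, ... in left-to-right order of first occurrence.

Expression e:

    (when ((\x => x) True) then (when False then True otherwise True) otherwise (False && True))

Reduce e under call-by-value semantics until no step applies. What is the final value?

Derivation:
step 0: (if ((\x.x) true) then (if false then true else true) else (false && true))
step 1: [beta@0] (if true then (if false then true else true) else (false && true))
step 2: [if@root] (if false then true else true)
step 3: [if@root] true

Answer: true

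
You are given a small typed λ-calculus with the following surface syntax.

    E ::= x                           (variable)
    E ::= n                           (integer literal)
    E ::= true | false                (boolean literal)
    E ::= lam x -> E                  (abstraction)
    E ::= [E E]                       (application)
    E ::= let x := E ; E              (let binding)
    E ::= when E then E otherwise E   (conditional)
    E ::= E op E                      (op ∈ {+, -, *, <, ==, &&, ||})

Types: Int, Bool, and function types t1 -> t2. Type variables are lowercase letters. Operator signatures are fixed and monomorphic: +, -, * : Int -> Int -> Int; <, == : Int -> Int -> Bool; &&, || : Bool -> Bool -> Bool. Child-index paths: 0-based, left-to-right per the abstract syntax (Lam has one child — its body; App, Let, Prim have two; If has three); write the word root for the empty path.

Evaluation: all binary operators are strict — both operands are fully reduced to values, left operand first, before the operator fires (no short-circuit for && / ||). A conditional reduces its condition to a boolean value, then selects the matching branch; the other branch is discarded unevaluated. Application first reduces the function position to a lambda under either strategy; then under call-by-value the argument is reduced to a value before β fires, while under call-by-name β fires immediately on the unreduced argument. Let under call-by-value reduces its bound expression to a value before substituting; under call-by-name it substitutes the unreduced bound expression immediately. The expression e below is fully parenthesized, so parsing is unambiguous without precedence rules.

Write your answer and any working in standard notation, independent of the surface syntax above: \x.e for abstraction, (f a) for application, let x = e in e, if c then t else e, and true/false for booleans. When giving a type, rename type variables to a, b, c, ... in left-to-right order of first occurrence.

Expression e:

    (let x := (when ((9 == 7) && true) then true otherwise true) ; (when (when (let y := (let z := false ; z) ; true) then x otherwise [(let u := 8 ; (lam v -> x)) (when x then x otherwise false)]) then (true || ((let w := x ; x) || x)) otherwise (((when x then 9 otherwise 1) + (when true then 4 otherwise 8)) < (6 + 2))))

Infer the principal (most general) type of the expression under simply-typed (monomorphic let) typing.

Trace:
  unify Int ~ Int
  unify Int ~ Int
  unify Bool ~ Bool
  unify Bool ~ Bool
  unify Bool ~ Bool
  unify Bool ~ Bool
let x : Bool
let z : Bool
z : Bool
let y : Bool
  unify Bool ~ Bool
x : Bool
let u : Int
x : Bool
\v._ : a -> Bool
x : Bool
  unify Bool ~ Bool
x : Bool
  unify Bool ~ Bool
  unify a -> Bool ~ Bool -> b
  unify a ~ Bool
  unify Bool ~ b
_ _ : Bool
  unify Bool ~ Bool
  unify Bool ~ Bool
  unify Bool ~ Bool
x : Bool
let w : Bool
x : Bool
  unify Bool ~ Bool
x : Bool
  unify Bool ~ Bool
  unify Bool ~ Bool
x : Bool
  unify Bool ~ Bool
  unify Int ~ Int
  unify Int ~ Int
  unify Bool ~ Bool
  unify Int ~ Int
  unify Int ~ Int
  unify Int ~ Int
  unify Int ~ Int
  unify Int ~ Int
  unify Int ~ Int
  unify Bool ~ Bool

Answer: Bool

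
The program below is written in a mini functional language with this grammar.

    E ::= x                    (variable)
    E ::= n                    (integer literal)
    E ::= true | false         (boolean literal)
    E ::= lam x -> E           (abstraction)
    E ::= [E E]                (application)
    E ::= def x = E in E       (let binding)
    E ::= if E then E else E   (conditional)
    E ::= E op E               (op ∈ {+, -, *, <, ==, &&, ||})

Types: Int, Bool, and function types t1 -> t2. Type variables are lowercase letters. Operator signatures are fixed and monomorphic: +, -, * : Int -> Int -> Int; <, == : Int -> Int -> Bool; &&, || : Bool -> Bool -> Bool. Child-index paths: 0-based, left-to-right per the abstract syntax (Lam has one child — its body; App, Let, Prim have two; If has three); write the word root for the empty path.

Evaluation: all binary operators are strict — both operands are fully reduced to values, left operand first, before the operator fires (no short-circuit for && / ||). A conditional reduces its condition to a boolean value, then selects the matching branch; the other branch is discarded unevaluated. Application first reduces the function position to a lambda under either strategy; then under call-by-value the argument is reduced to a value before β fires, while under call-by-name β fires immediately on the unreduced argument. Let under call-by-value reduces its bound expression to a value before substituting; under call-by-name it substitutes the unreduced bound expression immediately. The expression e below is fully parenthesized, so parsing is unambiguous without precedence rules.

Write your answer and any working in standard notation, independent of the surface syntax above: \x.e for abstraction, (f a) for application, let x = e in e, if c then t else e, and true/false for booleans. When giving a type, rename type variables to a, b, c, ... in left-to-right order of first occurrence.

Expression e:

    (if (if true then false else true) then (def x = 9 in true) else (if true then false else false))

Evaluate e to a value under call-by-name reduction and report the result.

Answer: false

Derivation:
step 0: (if (if true then false else true) then (let x = 9 in true) else (if true then false else false))
step 1: [if@0] (if false then (let x = 9 in true) else (if true then false else false))
step 2: [if@root] (if true then false else false)
step 3: [if@root] false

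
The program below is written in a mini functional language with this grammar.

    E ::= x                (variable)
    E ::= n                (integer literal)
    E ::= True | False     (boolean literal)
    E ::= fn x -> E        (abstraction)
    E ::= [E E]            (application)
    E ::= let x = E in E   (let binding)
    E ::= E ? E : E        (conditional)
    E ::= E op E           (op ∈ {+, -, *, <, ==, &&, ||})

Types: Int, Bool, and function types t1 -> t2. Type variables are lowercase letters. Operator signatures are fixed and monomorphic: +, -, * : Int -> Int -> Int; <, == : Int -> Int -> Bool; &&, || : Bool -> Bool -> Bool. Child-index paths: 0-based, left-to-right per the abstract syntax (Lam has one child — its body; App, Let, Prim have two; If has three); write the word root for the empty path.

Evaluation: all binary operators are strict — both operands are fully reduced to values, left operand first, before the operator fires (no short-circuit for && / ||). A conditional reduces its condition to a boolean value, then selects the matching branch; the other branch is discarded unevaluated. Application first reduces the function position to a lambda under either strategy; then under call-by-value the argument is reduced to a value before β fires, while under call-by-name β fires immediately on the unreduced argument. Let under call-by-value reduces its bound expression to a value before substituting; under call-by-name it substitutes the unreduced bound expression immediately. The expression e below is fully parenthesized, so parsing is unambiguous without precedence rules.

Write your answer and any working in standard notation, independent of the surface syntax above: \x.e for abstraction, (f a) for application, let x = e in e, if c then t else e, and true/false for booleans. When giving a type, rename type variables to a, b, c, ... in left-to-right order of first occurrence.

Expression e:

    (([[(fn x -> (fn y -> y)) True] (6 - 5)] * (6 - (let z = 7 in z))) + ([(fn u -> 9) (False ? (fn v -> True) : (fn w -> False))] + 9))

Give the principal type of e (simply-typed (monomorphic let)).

Working:
y : b
\y._ : b -> b
\x._ : a -> b -> b
  unify a -> b -> b ~ Bool -> c
  unify a ~ Bool
  unify b -> b ~ c
_ _ : b -> b
  unify Int ~ Int
  unify Int ~ Int
  unify b -> b ~ Int -> d
  unify b ~ Int
  unify Int ~ d
_ _ : Int
  unify Int ~ Int
  unify Int ~ Int
let z : Int
z : Int
  unify Int ~ Int
  unify Int ~ Int
  unify Int ~ Int
\u._ : e -> Int
  unify Bool ~ Bool
\v._ : f -> Bool
\w._ : g -> Bool
  unify f -> Bool ~ g -> Bool
  unify f ~ g
  unify Bool ~ Bool
  unify e -> Int ~ (g -> Bool) -> h
  unify e ~ g -> Bool
  unify Int ~ h
_ _ : Int
  unify Int ~ Int
  unify Int ~ Int
  unify Int ~ Int

Answer: Int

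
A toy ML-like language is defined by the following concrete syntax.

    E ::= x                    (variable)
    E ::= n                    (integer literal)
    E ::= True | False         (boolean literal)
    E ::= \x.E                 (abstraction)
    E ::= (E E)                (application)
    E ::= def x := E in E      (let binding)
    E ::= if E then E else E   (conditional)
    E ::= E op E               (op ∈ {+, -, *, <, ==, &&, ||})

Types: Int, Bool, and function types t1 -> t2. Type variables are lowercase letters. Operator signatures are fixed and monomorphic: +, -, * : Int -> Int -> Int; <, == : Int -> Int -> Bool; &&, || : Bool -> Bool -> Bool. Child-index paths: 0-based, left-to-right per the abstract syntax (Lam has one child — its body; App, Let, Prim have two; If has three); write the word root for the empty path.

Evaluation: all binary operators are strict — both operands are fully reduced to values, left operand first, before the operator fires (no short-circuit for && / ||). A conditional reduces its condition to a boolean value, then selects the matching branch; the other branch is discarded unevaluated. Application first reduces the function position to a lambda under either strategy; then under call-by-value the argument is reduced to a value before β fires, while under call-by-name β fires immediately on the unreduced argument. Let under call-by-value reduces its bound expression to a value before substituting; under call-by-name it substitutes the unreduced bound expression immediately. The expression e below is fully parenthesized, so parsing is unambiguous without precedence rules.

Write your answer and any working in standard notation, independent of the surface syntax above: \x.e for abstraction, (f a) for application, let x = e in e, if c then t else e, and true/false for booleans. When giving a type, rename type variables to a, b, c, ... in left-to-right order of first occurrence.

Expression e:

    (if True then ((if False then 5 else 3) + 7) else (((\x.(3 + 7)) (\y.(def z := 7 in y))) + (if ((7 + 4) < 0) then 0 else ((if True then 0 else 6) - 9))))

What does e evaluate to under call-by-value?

Answer: 10

Working:
step 0: (if true then ((if false then 5 else 3) + 7) else (((\x.(3 + 7)) (\y.(let z = 7 in y))) + (if ((7 + 4) < 0) then 0 else ((if true then 0 else 6) - 9))))
step 1: [if@root] ((if false then 5 else 3) + 7)
step 2: [if@0] (3 + 7)
step 3: [delta@root] 10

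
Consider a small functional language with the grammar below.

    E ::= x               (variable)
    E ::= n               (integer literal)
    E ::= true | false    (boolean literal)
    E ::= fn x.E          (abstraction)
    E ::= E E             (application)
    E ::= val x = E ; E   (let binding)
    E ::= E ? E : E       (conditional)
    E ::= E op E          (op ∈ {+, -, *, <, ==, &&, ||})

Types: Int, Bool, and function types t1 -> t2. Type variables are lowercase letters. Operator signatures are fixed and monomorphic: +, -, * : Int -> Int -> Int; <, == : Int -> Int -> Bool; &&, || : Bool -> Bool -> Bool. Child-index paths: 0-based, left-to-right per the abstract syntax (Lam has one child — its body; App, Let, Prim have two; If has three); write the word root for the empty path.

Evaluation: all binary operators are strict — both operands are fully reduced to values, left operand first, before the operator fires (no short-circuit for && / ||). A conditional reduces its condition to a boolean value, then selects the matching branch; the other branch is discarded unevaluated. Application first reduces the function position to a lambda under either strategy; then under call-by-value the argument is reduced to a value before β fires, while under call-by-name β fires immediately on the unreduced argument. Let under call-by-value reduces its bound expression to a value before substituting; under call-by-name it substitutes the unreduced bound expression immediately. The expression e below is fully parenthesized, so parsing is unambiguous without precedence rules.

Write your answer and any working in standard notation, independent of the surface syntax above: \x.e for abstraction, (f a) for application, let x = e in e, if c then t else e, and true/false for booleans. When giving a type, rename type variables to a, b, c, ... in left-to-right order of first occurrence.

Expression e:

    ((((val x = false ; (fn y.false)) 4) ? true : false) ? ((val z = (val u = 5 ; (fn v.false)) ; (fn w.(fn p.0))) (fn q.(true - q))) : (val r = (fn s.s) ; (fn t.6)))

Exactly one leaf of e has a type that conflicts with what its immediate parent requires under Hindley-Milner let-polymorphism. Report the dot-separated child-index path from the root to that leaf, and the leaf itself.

Answer: 1.1.0.0 : true

Trace:
let x : Bool
\y._ : a -> Bool
  unify a -> Bool ~ Int -> b
  unify a ~ Int
  unify Bool ~ b
_ _ : Bool
  unify Bool ~ Bool
  unify Bool ~ Bool
  unify Bool ~ Bool
let u : Int
\v._ : c -> Bool
let z : forall. c -> Bool
\p._ : e -> Int
\w._ : d -> e -> Int
  unify Bool ~ Int
  FAIL: mismatch Bool ~ Int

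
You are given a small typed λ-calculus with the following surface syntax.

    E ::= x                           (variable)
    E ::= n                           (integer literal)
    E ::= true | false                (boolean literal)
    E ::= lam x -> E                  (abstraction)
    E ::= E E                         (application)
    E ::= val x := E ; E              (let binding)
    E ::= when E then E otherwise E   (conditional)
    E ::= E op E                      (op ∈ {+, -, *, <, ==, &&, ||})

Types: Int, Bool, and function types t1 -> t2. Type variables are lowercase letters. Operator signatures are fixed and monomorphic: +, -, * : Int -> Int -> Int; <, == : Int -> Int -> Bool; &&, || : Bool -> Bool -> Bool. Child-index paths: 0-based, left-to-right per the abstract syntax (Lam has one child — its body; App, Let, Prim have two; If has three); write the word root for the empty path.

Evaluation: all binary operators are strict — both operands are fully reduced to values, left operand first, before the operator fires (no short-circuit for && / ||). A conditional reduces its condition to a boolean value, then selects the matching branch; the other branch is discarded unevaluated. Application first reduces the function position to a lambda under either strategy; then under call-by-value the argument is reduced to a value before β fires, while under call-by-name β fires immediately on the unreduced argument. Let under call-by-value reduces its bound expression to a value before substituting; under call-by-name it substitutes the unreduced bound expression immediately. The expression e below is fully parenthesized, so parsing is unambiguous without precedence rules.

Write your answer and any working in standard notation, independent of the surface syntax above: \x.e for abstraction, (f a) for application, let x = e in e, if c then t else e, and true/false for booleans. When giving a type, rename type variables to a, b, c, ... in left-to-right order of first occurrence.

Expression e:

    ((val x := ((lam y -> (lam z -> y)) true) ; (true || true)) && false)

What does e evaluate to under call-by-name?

Answer: false

Derivation:
step 0: ((let x = ((\y.(\z.y)) true) in (true || true)) && false)
step 1: [let@0] ((true || true) && false)
step 2: [delta@0] (true && false)
step 3: [delta@root] false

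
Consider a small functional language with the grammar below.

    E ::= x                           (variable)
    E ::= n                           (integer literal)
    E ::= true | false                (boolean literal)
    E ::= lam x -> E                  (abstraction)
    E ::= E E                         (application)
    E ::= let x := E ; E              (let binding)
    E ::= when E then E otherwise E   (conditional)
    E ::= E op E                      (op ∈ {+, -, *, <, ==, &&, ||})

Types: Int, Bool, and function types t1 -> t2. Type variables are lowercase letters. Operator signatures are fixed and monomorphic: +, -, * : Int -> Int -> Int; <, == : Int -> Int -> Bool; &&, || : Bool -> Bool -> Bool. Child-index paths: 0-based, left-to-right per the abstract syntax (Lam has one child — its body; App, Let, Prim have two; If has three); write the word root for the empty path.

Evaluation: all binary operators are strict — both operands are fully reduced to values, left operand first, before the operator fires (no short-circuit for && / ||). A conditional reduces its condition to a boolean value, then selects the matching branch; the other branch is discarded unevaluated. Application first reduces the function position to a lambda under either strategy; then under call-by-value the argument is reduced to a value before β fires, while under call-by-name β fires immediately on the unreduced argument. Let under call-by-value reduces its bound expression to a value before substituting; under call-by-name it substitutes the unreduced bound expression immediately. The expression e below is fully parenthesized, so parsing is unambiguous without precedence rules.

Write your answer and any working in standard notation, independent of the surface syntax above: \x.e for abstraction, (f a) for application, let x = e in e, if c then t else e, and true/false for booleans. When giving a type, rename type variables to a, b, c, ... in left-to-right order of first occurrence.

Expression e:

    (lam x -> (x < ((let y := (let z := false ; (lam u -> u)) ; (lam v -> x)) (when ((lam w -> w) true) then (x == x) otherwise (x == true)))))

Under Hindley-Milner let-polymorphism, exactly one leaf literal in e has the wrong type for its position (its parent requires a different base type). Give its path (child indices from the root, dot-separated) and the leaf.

Answer: 0.1.1.2.1 : true

Working:
x : a
  unify a ~ Int
let z : Bool
u : b
\u._ : b -> b
let y : forall. b -> b
x : Int
\v._ : c -> Int
w : d
\w._ : d -> d
  unify d -> d ~ Bool -> e
  unify d ~ Bool
  unify Bool ~ e
_ _ : Bool
  unify Bool ~ Bool
x : Int
  unify Int ~ Int
x : Int
  unify Int ~ Int
x : Int
  unify Int ~ Int
  unify Bool ~ Int
  FAIL: mismatch Bool ~ Int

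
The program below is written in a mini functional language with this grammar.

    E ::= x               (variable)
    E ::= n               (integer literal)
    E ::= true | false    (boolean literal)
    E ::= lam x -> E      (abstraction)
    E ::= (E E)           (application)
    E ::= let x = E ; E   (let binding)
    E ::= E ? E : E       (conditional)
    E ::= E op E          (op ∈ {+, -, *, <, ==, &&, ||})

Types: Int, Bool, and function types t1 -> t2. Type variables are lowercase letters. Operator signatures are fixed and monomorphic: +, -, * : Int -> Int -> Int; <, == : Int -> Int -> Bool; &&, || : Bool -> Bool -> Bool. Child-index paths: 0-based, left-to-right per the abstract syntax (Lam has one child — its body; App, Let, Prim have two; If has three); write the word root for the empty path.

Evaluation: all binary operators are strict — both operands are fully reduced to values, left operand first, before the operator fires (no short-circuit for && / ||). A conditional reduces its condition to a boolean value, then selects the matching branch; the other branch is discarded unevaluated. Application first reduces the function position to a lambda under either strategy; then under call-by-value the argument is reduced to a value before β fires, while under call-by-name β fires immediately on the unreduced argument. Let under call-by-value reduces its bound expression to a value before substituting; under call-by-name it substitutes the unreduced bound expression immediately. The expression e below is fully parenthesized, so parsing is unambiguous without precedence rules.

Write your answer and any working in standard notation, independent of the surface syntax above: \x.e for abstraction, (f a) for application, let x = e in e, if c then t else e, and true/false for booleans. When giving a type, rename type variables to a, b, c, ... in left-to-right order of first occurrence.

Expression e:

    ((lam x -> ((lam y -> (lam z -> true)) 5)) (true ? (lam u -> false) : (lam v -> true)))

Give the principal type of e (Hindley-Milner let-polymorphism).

Working:
\z._ : c -> Bool
\y._ : b -> c -> Bool
  unify b -> c -> Bool ~ Int -> d
  unify b ~ Int
  unify c -> Bool ~ d
_ _ : c -> Bool
\x._ : a -> c -> Bool
  unify Bool ~ Bool
\u._ : e -> Bool
\v._ : f -> Bool
  unify e -> Bool ~ f -> Bool
  unify e ~ f
  unify Bool ~ Bool
  unify a -> c -> Bool ~ (f -> Bool) -> g
  unify a ~ f -> Bool
  unify c -> Bool ~ g
_ _ : c -> Bool

Answer: a -> Bool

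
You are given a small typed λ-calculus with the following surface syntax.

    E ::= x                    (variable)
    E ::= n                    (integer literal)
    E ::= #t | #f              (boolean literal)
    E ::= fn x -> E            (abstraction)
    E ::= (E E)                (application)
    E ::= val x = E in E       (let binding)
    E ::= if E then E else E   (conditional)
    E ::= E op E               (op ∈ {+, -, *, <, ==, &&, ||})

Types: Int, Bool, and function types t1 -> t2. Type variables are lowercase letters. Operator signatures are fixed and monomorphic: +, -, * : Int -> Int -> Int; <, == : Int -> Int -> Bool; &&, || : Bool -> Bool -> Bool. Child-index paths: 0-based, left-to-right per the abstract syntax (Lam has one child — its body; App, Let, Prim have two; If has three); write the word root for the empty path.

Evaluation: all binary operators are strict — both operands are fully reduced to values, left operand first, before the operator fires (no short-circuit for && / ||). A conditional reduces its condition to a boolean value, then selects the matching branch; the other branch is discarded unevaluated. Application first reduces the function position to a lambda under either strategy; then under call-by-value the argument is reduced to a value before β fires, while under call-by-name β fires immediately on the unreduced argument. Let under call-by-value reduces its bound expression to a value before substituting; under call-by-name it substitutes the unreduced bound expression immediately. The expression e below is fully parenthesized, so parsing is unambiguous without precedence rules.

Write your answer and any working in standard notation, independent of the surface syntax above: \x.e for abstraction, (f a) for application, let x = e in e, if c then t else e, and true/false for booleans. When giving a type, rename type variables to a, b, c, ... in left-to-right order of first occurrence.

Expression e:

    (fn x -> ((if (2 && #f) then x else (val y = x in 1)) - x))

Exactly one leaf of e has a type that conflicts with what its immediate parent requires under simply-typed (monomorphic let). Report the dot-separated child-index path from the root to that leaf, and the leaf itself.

Answer: 0.0.0.0 : 2

Trace:
  unify Int ~ Bool
  FAIL: mismatch Int ~ Bool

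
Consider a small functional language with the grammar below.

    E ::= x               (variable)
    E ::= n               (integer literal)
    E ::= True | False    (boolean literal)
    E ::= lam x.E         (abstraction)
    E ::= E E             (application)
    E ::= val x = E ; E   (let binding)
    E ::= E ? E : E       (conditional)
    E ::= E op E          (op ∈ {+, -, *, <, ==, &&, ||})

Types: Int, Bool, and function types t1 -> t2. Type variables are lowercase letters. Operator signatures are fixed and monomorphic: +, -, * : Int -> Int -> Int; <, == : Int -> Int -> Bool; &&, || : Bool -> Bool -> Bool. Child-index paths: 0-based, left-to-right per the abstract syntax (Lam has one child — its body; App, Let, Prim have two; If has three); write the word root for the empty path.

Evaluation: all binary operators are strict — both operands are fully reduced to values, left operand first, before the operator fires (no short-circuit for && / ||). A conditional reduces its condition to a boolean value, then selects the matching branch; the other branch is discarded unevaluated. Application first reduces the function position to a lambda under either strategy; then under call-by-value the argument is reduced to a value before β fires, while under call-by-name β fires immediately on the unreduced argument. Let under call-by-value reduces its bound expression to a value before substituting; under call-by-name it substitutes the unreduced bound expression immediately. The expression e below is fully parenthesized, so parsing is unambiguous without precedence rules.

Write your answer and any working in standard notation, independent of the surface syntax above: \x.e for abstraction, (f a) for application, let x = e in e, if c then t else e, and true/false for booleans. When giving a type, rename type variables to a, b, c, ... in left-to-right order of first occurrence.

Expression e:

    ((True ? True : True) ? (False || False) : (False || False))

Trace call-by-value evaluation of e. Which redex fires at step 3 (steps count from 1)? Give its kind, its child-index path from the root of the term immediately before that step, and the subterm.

Trace:
step 0: (if (if true then true else true) then (false || false) else (false || false))
step 1: [if@0] (if true then (false || false) else (false || false))
step 2: [if@root] (false || false)
step 3: [delta@root] false

Answer: delta at root : (false || false)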